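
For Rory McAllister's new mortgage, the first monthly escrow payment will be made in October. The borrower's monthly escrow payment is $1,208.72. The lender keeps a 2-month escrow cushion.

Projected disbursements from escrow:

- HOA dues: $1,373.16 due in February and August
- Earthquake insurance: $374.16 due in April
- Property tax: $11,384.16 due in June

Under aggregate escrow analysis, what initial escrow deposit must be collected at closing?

$4,670.44

Cushion = 2 × $1,208.72 = $2,417.44
Trial balance (start $0, +$1,208.72 each month, − disbursements):
  Oct: +$1,208.72 → $1,208.72
  Nov: +$1,208.72 → $2,417.44
  Dec: +$1,208.72 → $3,626.16
  Jan: +$1,208.72 → $4,834.88
  Feb: +$1,208.72 − $1,373.16 → $4,670.44
  Mar: +$1,208.72 → $5,879.16
  Apr: +$1,208.72 − $374.16 → $6,713.72
  May: +$1,208.72 → $7,922.44
  Jun: +$1,208.72 − $11,384.16 → -$2,253.00
  Jul: +$1,208.72 → -$1,044.28
  Aug: +$1,208.72 − $1,373.16 → -$1,208.72
  Sep: +$1,208.72 → $0.00
Lowest trial balance = -$2,253.00 (Jun)
Initial deposit = cushion − low point = $2,417.44 − (-$2,253.00) = $4,670.44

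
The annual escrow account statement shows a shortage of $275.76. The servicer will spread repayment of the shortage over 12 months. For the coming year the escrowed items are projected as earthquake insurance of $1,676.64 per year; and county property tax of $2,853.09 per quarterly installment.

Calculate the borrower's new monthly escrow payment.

Earthquake insurance = $1,676.64 annually
County property tax = $2,853.09 × 4 = $11,412.36 annually
Total per year = $1,676.64 + $11,412.36 = $13,089.00
Monthly = $13,089.00 ÷ 12 = $1,090.75
Monthly shortage recovery: $275.76 ÷ 12 = $22.98
Adjusted monthly = $1,090.75 + $22.98 = $1,113.73

$1,113.73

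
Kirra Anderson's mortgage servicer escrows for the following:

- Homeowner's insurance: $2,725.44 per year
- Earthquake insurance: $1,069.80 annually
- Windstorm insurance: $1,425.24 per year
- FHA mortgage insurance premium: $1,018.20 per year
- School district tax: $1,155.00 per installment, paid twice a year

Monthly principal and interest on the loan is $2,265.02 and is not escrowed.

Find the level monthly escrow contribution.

Homeowner's insurance: $2,725.44/yr
Earthquake insurance: $1,069.80/yr
Windstorm insurance: $1,425.24/yr
FHA mortgage insurance premium: $1,018.20/yr
School district tax: $1,155.00 × 2 = $2,310.00/yr
Total annual escrow = $8,548.68
Per month = $8,548.68 / 12 = $712.39

$712.39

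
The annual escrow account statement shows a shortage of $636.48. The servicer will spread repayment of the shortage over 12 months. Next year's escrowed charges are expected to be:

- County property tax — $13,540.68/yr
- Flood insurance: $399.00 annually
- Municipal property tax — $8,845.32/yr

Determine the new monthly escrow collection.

$1,951.79

County property tax: $13,540.68
Flood insurance: $399.00
Municipal property tax: $8,845.32
Combined annual = $13,540.68 + $399.00 + $8,845.32 = $22,785.00
Per month = $22,785.00 ÷ 12 = $1,898.75
Shortage per month = $636.48 ÷ 12 = $53.04
Adjusted monthly = $1,898.75 + $53.04 = $1,951.79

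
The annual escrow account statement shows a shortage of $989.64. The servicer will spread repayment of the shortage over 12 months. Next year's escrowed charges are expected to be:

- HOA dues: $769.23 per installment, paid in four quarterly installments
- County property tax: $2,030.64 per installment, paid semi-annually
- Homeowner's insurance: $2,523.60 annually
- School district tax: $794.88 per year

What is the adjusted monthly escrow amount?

$953.86

HOA dues — $769.23 × 4 = $3,076.92/yr
County property tax — $2,030.64 × 2 = $4,061.28/yr
Homeowner's insurance — $2,523.60/yr
School district tax — $794.88/yr
Combined annual = $3,076.92 + $4,061.28 + $2,523.60 + $794.88 = $10,456.68
Per month = $10,456.68 ÷ 12 = $871.39
Shortage spread = $989.64 ÷ 12 = $82.47/mo
Adjusted monthly = $871.39 + $82.47 = $953.86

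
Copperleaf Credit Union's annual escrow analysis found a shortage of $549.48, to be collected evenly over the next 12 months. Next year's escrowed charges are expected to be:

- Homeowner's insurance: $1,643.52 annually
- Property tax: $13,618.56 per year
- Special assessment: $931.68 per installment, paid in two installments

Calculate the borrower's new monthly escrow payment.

$1,472.91

Homeowner's insurance = $1,643.52 annually
Property tax = $13,618.56 annually
Special assessment = $931.68 × 2 = $1,863.36 annually
Total annual escrow = $17,125.44
Monthly = $17,125.44 / 12 = $1,427.12
Shortage spread = $549.48 / 12 = $45.79/mo
Adjusted monthly = $1,427.12 + $45.79 = $1,472.91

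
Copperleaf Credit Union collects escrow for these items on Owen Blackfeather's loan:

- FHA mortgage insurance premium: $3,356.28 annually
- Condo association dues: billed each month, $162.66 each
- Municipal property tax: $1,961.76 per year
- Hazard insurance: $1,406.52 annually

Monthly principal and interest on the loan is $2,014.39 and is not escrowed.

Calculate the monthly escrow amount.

$723.04

FHA mortgage insurance premium: $3,356.28 annually
Condo association dues: $162.66 × 12 = $1,951.92 annually
Municipal property tax: $1,961.76 annually
Hazard insurance: $1,406.52 annually
Yearly total = $8,676.48
Monthly escrow = $8,676.48 / 12 = $723.04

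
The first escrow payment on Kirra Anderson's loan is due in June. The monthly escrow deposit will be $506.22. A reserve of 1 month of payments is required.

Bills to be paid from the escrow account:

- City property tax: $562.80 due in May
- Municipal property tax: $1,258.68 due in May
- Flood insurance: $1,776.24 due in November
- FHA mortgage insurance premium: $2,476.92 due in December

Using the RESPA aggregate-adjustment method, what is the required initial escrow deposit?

Cushion = 1 × $506.22 = $506.22
Trial balance (start $0, +$506.22 each month, − disbursements):
  Jun: +$506.22 → $506.22
  Jul: +$506.22 → $1,012.44
  Aug: +$506.22 → $1,518.66
  Sep: +$506.22 → $2,024.88
  Oct: +$506.22 → $2,531.10
  Nov: +$506.22 − $1,776.24 → $1,261.08
  Dec: +$506.22 − $2,476.92 → -$709.62
  Jan: +$506.22 → -$203.40
  Feb: +$506.22 → $302.82
  Mar: +$506.22 → $809.04
  Apr: +$506.22 → $1,315.26
  May: +$506.22 − $1,821.48 → $0.00
Lowest trial balance = -$709.62 (Dec)
Initial deposit = cushion − low point = $506.22 − (-$709.62) = $1,215.84

$1,215.84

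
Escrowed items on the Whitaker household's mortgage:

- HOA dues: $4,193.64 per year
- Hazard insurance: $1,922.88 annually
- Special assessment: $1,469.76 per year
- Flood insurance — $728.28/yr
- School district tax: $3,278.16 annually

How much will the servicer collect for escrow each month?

HOA dues = $4,193.64 annually
Hazard insurance = $1,922.88 annually
Special assessment = $1,469.76 annually
Flood insurance = $728.28 annually
School district tax = $3,278.16 annually
Combined annual = $4,193.64 + $1,922.88 + $1,469.76 + $728.28 + $3,278.16 = $11,592.72
Monthly = $11,592.72 / 12 = $966.06

$966.06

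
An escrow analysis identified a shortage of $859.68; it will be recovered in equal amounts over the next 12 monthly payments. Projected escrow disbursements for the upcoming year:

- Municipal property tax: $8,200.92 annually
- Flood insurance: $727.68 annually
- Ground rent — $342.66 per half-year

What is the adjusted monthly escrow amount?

$872.80

Municipal property tax = $8,200.92
Flood insurance = $727.68
Ground rent = $342.66 × 2 = $685.32
Yearly total = $9,613.92
Monthly = $9,613.92 / 12 = $801.16
Shortage per month = $859.68 ÷ 12 = $71.64
New monthly escrow = $801.16 + $71.64 = $872.80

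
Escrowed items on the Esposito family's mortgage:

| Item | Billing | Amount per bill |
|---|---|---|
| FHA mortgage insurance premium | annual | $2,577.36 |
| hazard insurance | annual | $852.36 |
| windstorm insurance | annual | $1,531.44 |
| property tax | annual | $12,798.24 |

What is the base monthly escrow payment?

$1,479.95

FHA mortgage insurance premium: $2,577.36 annually
Hazard insurance: $852.36 annually
Windstorm insurance: $1,531.44 annually
Property tax: $12,798.24 annually
Total annual escrow = $2,577.36 + $852.36 + $1,531.44 + $12,798.24 = $17,759.40
Base monthly escrow = $17,759.40 / 12 = $1,479.95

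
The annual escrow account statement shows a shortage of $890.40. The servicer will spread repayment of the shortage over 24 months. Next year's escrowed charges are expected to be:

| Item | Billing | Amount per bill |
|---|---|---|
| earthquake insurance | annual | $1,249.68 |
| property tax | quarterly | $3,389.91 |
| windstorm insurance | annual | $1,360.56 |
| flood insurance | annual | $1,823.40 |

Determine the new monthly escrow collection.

$1,536.54

Earthquake insurance — $1,249.68
Property tax — $3,389.91 × 4 = $13,559.64
Windstorm insurance — $1,360.56
Flood insurance — $1,823.40
Combined annual = $17,993.28
Base monthly escrow = $17,993.28 ÷ 12 = $1,499.44
Monthly shortage recovery: $890.40 ÷ 24 = $37.10
Adjusted monthly = $1,499.44 + $37.10 = $1,536.54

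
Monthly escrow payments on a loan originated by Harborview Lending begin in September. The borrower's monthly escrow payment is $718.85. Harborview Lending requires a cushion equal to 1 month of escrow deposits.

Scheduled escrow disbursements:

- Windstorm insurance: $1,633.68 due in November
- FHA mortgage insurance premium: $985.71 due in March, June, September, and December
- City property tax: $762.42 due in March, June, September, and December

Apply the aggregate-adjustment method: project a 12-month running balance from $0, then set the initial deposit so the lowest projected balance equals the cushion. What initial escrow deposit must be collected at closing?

$2,973.39

Cushion = 1 × $718.85 = $718.85
Trial balance (start $0, +$718.85 each month, − disbursements):
  Sep: +$718.85 − $1,748.13 → -$1,029.28
  Oct: +$718.85 → -$310.43
  Nov: +$718.85 − $1,633.68 → -$1,225.26
  Dec: +$718.85 − $1,748.13 → -$2,254.54
  Jan: +$718.85 → -$1,535.69
  Feb: +$718.85 → -$816.84
  Mar: +$718.85 − $1,748.13 → -$1,846.12
  Apr: +$718.85 → -$1,127.27
  May: +$718.85 → -$408.42
  Jun: +$718.85 − $1,748.13 → -$1,437.70
  Jul: +$718.85 → -$718.85
  Aug: +$718.85 → $0.00
Lowest trial balance = -$2,254.54 (Dec)
Initial deposit = cushion − low point = $718.85 − (-$2,254.54) = $2,973.39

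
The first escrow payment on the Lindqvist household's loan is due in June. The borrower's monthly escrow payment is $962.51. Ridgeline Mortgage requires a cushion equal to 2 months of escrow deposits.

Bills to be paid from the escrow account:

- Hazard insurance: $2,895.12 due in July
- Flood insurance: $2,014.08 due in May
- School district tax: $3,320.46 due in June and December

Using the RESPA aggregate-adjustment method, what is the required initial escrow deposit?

Cushion = 2 × $962.51 = $1,925.02
Trial balance (start $0, +$962.51 each month, − disbursements):
  Jun: +$962.51 − $3,320.46 → -$2,357.95
  Jul: +$962.51 − $2,895.12 → -$4,290.56
  Aug: +$962.51 → -$3,328.05
  Sep: +$962.51 → -$2,365.54
  Oct: +$962.51 → -$1,403.03
  Nov: +$962.51 → -$440.52
  Dec: +$962.51 − $3,320.46 → -$2,798.47
  Jan: +$962.51 → -$1,835.96
  Feb: +$962.51 → -$873.45
  Mar: +$962.51 → $89.06
  Apr: +$962.51 → $1,051.57
  May: +$962.51 − $2,014.08 → $0.00
Lowest trial balance = -$4,290.56 (Jul)
Initial deposit = cushion − low point = $1,925.02 − (-$4,290.56) = $6,215.58

$6,215.58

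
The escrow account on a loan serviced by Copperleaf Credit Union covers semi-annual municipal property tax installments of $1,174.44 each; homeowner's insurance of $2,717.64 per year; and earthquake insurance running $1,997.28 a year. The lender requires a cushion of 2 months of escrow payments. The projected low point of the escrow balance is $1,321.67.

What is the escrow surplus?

Municipal property tax = $1,174.44 × 2 = $2,348.88/yr
Homeowner's insurance = $2,717.64/yr
Earthquake insurance = $1,997.28/yr
Total annual escrow = $7,063.80
Base monthly escrow = $7,063.80 ÷ 12 = $588.65
Required reserve = 2 × $588.65 = $1,177.30
Excess over cushion: $1,321.67 − $1,177.30 = $144.37

$144.37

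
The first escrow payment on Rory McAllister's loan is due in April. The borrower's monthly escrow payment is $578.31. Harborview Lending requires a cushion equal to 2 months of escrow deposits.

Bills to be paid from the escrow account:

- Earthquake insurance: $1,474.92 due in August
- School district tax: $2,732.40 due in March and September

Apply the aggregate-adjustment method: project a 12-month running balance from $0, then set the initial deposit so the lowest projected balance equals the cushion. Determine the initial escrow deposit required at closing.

Cushion = 2 × $578.31 = $1,156.62
Trial balance (start $0, +$578.31 each month, − disbursements):
  Apr: +$578.31 → $578.31
  May: +$578.31 → $1,156.62
  Jun: +$578.31 → $1,734.93
  Jul: +$578.31 → $2,313.24
  Aug: +$578.31 − $1,474.92 → $1,416.63
  Sep: +$578.31 − $2,732.40 → -$737.46
  Oct: +$578.31 → -$159.15
  Nov: +$578.31 → $419.16
  Dec: +$578.31 → $997.47
  Jan: +$578.31 → $1,575.78
  Feb: +$578.31 → $2,154.09
  Mar: +$578.31 − $2,732.40 → $0.00
Lowest trial balance = -$737.46 (Sep)
Initial deposit = cushion − low point = $1,156.62 − (-$737.46) = $1,894.08

$1,894.08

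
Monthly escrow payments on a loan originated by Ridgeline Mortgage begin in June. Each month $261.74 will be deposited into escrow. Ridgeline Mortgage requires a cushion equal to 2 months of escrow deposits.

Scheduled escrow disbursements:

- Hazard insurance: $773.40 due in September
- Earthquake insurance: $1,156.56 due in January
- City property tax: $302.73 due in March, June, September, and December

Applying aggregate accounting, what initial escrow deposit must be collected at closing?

$1,267.71

Cushion = 2 × $261.74 = $523.48
Trial balance (start $0, +$261.74 each month, − disbursements):
  Jun: +$261.74 − $302.73 → -$40.99
  Jul: +$261.74 → $220.75
  Aug: +$261.74 → $482.49
  Sep: +$261.74 − $1,076.13 → -$331.90
  Oct: +$261.74 → -$70.16
  Nov: +$261.74 → $191.58
  Dec: +$261.74 − $302.73 → $150.59
  Jan: +$261.74 − $1,156.56 → -$744.23
  Feb: +$261.74 → -$482.49
  Mar: +$261.74 − $302.73 → -$523.48
  Apr: +$261.74 → -$261.74
  May: +$261.74 → $0.00
Lowest trial balance = -$744.23 (Jan)
Initial deposit = cushion − low point = $523.48 − (-$744.23) = $1,267.71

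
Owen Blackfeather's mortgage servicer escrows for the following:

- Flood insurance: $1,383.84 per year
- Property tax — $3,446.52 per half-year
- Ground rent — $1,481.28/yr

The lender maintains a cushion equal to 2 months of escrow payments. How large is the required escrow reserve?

$1,626.36

Flood insurance: $1,383.84/yr
Property tax: $3,446.52 × 2 = $6,893.04/yr
Ground rent: $1,481.28/yr
Annual escrow total = $9,758.16
Monthly = $9,758.16 / 12 = $813.18
Cushion = 2 × $813.18 = $1,626.36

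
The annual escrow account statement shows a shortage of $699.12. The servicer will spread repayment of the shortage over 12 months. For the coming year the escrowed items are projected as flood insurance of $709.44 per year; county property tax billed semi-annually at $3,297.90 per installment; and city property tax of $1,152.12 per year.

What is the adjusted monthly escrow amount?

$763.04

Flood insurance: $709.44 annually
County property tax: $3,297.90 × 2 = $6,595.80 annually
City property tax: $1,152.12 annually
Yearly total = $709.44 + $6,595.80 + $1,152.12 = $8,457.36
Per month = $8,457.36 / 12 = $704.78
Monthly shortage recovery: $699.12 / 12 = $58.26
Adjusted monthly = $704.78 + $58.26 = $763.04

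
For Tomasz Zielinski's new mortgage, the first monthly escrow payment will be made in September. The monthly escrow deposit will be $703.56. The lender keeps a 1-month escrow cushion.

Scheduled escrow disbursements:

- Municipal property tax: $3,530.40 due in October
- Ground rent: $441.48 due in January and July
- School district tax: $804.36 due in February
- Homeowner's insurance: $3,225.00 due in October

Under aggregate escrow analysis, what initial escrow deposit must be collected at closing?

$6,051.84

Cushion = 1 × $703.56 = $703.56
Trial balance (start $0, +$703.56 each month, − disbursements):
  Sep: +$703.56 → $703.56
  Oct: +$703.56 − $6,755.40 → -$5,348.28
  Nov: +$703.56 → -$4,644.72
  Dec: +$703.56 → -$3,941.16
  Jan: +$703.56 − $441.48 → -$3,679.08
  Feb: +$703.56 − $804.36 → -$3,779.88
  Mar: +$703.56 → -$3,076.32
  Apr: +$703.56 → -$2,372.76
  May: +$703.56 → -$1,669.20
  Jun: +$703.56 → -$965.64
  Jul: +$703.56 − $441.48 → -$703.56
  Aug: +$703.56 → $0.00
Lowest trial balance = -$5,348.28 (Oct)
Initial deposit = cushion − low point = $703.56 − (-$5,348.28) = $6,051.84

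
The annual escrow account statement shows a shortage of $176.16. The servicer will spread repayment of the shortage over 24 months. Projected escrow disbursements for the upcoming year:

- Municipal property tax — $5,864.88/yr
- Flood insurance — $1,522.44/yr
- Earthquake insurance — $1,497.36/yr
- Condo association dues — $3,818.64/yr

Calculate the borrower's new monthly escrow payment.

Municipal property tax = $5,864.88 annually
Flood insurance = $1,522.44 annually
Earthquake insurance = $1,497.36 annually
Condo association dues = $3,818.64 annually
Yearly total = $12,703.32
Base monthly escrow = $12,703.32 ÷ 12 = $1,058.61
Shortage per month = $176.16 / 24 = $7.34
Adjusted monthly = $1,058.61 + $7.34 = $1,065.95

$1,065.95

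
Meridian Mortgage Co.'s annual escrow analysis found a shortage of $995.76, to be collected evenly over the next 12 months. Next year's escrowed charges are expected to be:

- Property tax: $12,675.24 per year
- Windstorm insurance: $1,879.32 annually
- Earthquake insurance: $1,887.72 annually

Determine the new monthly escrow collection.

Property tax — $12,675.24 annually
Windstorm insurance — $1,879.32 annually
Earthquake insurance — $1,887.72 annually
Yearly total = $12,675.24 + $1,879.32 + $1,887.72 = $16,442.28
Per month = $16,442.28 ÷ 12 = $1,370.19
Shortage spread = $995.76 / 12 = $82.98/mo
New monthly escrow = $1,370.19 + $82.98 = $1,453.17

$1,453.17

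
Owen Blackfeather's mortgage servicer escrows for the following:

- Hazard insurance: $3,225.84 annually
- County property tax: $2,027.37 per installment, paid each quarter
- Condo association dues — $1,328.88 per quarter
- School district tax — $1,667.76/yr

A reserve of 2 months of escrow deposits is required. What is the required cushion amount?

$3,053.10

Hazard insurance = $3,225.84
County property tax = $2,027.37 × 4 = $8,109.48
Condo association dues = $1,328.88 × 4 = $5,315.52
School district tax = $1,667.76
Yearly total = $18,318.60
Base monthly escrow = $18,318.60 ÷ 12 = $1,526.55
Cushion = 2 × $1,526.55 = $3,053.10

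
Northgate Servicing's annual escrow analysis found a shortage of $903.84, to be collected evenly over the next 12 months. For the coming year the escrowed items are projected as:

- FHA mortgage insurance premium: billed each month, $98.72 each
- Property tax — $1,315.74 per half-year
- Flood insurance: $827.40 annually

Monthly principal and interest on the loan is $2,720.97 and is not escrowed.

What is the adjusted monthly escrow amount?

$462.28

FHA mortgage insurance premium: $98.72 × 12 = $1,184.64/yr
Property tax: $1,315.74 × 2 = $2,631.48/yr
Flood insurance: $827.40/yr
Annual escrow total = $1,184.64 + $2,631.48 + $827.40 = $4,643.52
Base monthly escrow = $4,643.52 ÷ 12 = $386.96
Monthly shortage recovery: $903.84 / 12 = $75.32
Adjusted monthly = $386.96 + $75.32 = $462.28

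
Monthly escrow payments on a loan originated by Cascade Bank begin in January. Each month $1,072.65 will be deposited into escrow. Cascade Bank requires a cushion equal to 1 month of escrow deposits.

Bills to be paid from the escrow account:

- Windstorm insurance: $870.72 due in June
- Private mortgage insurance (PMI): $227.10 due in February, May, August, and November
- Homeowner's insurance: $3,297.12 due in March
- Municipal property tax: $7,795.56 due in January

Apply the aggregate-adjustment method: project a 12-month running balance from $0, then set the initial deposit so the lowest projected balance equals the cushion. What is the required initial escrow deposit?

$9,174.48

Cushion = 1 × $1,072.65 = $1,072.65
Trial balance (start $0, +$1,072.65 each month, − disbursements):
  Jan: +$1,072.65 − $7,795.56 → -$6,722.91
  Feb: +$1,072.65 − $227.10 → -$5,877.36
  Mar: +$1,072.65 − $3,297.12 → -$8,101.83
  Apr: +$1,072.65 → -$7,029.18
  May: +$1,072.65 − $227.10 → -$6,183.63
  Jun: +$1,072.65 − $870.72 → -$5,981.70
  Jul: +$1,072.65 → -$4,909.05
  Aug: +$1,072.65 − $227.10 → -$4,063.50
  Sep: +$1,072.65 → -$2,990.85
  Oct: +$1,072.65 → -$1,918.20
  Nov: +$1,072.65 − $227.10 → -$1,072.65
  Dec: +$1,072.65 → $0.00
Lowest trial balance = -$8,101.83 (Mar)
Initial deposit = cushion − low point = $1,072.65 − (-$8,101.83) = $9,174.48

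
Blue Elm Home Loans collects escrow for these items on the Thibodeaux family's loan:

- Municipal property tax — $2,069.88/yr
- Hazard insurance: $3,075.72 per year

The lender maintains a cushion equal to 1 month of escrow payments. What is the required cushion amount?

$428.80

Municipal property tax — $2,069.88/yr
Hazard insurance — $3,075.72/yr
Combined annual = $5,145.60
Monthly = $5,145.60 / 12 = $428.80
Cushion = 1 × $428.80 = $428.80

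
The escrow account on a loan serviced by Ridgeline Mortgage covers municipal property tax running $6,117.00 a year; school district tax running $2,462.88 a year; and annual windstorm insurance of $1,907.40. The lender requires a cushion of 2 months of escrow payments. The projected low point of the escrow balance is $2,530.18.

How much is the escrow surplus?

$782.30

Municipal property tax = $6,117.00 annually
School district tax = $2,462.88 annually
Windstorm insurance = $1,907.40 annually
Yearly total = $6,117.00 + $2,462.88 + $1,907.40 = $10,487.28
Base monthly escrow = $10,487.28 / 12 = $873.94
Cushion = 2 × $873.94 = $1,747.88
Surplus = $2,530.18 − $1,747.88 = $782.30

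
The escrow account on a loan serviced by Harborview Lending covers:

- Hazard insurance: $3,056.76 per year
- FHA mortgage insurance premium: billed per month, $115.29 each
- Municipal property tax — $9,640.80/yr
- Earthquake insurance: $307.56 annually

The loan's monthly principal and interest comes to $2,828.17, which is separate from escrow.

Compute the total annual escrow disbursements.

Hazard insurance: $3,056.76 annually
FHA mortgage insurance premium: $115.29 × 12 = $1,383.48 annually
Municipal property tax: $9,640.80 annually
Earthquake insurance: $307.56 annually
Total annual escrow = $3,056.76 + $1,383.48 + $9,640.80 + $307.56 = $14,388.60

$14,388.60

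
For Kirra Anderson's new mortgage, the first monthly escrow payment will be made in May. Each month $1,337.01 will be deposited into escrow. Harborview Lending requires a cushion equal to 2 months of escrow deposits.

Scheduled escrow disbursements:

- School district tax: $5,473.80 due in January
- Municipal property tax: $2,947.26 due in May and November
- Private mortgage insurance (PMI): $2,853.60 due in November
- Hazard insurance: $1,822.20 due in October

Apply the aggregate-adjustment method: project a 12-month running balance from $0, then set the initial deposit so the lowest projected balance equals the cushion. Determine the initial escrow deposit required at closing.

Cushion = 2 × $1,337.01 = $2,674.02
Trial balance (start $0, +$1,337.01 each month, − disbursements):
  May: +$1,337.01 − $2,947.26 → -$1,610.25
  Jun: +$1,337.01 → -$273.24
  Jul: +$1,337.01 → $1,063.77
  Aug: +$1,337.01 → $2,400.78
  Sep: +$1,337.01 → $3,737.79
  Oct: +$1,337.01 − $1,822.20 → $3,252.60
  Nov: +$1,337.01 − $5,800.86 → -$1,211.25
  Dec: +$1,337.01 → $125.76
  Jan: +$1,337.01 − $5,473.80 → -$4,011.03
  Feb: +$1,337.01 → -$2,674.02
  Mar: +$1,337.01 → -$1,337.01
  Apr: +$1,337.01 → $0.00
Lowest trial balance = -$4,011.03 (Jan)
Initial deposit = cushion − low point = $2,674.02 − (-$4,011.03) = $6,685.05

$6,685.05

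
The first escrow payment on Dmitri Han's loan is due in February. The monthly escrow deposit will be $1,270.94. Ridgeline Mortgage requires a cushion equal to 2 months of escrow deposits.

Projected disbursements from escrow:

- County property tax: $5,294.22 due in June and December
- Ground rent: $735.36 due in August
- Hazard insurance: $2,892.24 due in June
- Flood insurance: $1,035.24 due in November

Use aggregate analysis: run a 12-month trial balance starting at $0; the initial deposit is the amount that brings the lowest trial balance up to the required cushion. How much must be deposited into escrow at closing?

$4,373.64

Cushion = 2 × $1,270.94 = $2,541.88
Trial balance (start $0, +$1,270.94 each month, − disbursements):
  Feb: +$1,270.94 → $1,270.94
  Mar: +$1,270.94 → $2,541.88
  Apr: +$1,270.94 → $3,812.82
  May: +$1,270.94 → $5,083.76
  Jun: +$1,270.94 − $8,186.46 → -$1,831.76
  Jul: +$1,270.94 → -$560.82
  Aug: +$1,270.94 − $735.36 → -$25.24
  Sep: +$1,270.94 → $1,245.70
  Oct: +$1,270.94 → $2,516.64
  Nov: +$1,270.94 − $1,035.24 → $2,752.34
  Dec: +$1,270.94 − $5,294.22 → -$1,270.94
  Jan: +$1,270.94 → $0.00
Lowest trial balance = -$1,831.76 (Jun)
Initial deposit = cushion − low point = $2,541.88 − (-$1,831.76) = $4,373.64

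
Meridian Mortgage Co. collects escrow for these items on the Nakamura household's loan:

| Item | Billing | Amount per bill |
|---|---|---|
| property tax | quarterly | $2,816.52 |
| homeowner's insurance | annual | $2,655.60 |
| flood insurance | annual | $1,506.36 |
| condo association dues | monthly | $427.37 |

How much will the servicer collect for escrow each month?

$1,713.04

Property tax: $2,816.52 × 4 = $11,266.08/yr
Homeowner's insurance: $2,655.60/yr
Flood insurance: $1,506.36/yr
Condo association dues: $427.37 × 12 = $5,128.44/yr
Annual escrow total = $20,556.48
Base monthly escrow = $20,556.48 ÷ 12 = $1,713.04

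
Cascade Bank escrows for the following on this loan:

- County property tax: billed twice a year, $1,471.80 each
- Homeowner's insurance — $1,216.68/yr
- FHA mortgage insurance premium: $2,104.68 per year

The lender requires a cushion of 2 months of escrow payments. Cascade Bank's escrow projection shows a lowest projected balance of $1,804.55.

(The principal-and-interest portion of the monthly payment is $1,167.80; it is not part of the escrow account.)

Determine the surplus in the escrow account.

County property tax: $1,471.80 × 2 = $2,943.60 annually
Homeowner's insurance: $1,216.68 annually
FHA mortgage insurance premium: $2,104.68 annually
Annual escrow total = $2,943.60 + $1,216.68 + $2,104.68 = $6,264.96
Monthly escrow = $6,264.96 ÷ 12 = $522.08
Required reserve = 2 × $522.08 = $1,044.16
Excess over cushion: $1,804.55 − $1,044.16 = $760.39

$760.39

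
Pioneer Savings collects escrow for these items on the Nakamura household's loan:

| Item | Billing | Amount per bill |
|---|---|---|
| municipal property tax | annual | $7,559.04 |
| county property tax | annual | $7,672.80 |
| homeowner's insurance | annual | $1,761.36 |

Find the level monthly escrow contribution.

Municipal property tax: $7,559.04 annually
County property tax: $7,672.80 annually
Homeowner's insurance: $1,761.36 annually
Total annual escrow = $16,993.20
Monthly escrow = $16,993.20 ÷ 12 = $1,416.10

$1,416.10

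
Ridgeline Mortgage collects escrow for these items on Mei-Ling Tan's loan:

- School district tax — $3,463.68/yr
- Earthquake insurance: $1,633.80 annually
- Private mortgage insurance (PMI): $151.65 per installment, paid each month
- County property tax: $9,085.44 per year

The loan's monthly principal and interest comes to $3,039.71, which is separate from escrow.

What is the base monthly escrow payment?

$1,333.56

School district tax = $3,463.68/yr
Earthquake insurance = $1,633.80/yr
Private mortgage insurance (PMI) = $151.65 × 12 = $1,819.80/yr
County property tax = $9,085.44/yr
Annual escrow total = $16,002.72
Per month = $16,002.72 / 12 = $1,333.56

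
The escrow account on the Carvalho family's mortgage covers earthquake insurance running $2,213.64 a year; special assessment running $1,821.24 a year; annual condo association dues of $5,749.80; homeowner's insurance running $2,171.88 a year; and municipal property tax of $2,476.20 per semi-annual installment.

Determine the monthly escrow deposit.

Earthquake insurance — $2,213.64 annually
Special assessment — $1,821.24 annually
Condo association dues — $5,749.80 annually
Homeowner's insurance — $2,171.88 annually
Municipal property tax — $2,476.20 × 2 = $4,952.40 annually
Total per year = $2,213.64 + $1,821.24 + $5,749.80 + $2,171.88 + $4,952.40 = $16,908.96
Per month = $16,908.96 / 12 = $1,409.08

$1,409.08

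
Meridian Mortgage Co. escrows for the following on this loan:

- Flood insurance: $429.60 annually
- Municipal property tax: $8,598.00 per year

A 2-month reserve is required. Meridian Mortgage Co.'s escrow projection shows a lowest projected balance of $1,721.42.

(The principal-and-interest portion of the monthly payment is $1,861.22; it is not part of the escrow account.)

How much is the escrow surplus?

Flood insurance — $429.60 per year
Municipal property tax — $8,598.00 per year
Total annual escrow = $429.60 + $8,598.00 = $9,027.60
Per month = $9,027.60 ÷ 12 = $752.30
Required reserve = 2 × $752.30 = $1,504.60
Surplus = $1,721.42 − $1,504.60 = $216.82

$216.82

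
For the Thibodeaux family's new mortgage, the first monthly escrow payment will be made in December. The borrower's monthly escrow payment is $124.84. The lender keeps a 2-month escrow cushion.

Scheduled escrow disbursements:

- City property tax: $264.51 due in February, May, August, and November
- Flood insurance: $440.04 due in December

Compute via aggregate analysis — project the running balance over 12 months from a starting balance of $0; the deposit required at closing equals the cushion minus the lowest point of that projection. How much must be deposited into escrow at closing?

$579.71

Cushion = 2 × $124.84 = $249.68
Trial balance (start $0, +$124.84 each month, − disbursements):
  Dec: +$124.84 − $440.04 → -$315.20
  Jan: +$124.84 → -$190.36
  Feb: +$124.84 − $264.51 → -$330.03
  Mar: +$124.84 → -$205.19
  Apr: +$124.84 → -$80.35
  May: +$124.84 − $264.51 → -$220.02
  Jun: +$124.84 → -$95.18
  Jul: +$124.84 → $29.66
  Aug: +$124.84 − $264.51 → -$110.01
  Sep: +$124.84 → $14.83
  Oct: +$124.84 → $139.67
  Nov: +$124.84 − $264.51 → $0.00
Lowest trial balance = -$330.03 (Feb)
Initial deposit = cushion − low point = $249.68 − (-$330.03) = $579.71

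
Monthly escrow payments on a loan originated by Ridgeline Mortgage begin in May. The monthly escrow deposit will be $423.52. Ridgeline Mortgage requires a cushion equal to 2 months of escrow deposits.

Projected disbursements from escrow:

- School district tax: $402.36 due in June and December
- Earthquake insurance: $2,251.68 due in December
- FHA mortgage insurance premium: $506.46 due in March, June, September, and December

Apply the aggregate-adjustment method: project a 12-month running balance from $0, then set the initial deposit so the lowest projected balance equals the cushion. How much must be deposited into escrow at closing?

$2,034.66

Cushion = 2 × $423.52 = $847.04
Trial balance (start $0, +$423.52 each month, − disbursements):
  May: +$423.52 → $423.52
  Jun: +$423.52 − $908.82 → -$61.78
  Jul: +$423.52 → $361.74
  Aug: +$423.52 → $785.26
  Sep: +$423.52 − $506.46 → $702.32
  Oct: +$423.52 → $1,125.84
  Nov: +$423.52 → $1,549.36
  Dec: +$423.52 − $3,160.50 → -$1,187.62
  Jan: +$423.52 → -$764.10
  Feb: +$423.52 → -$340.58
  Mar: +$423.52 − $506.46 → -$423.52
  Apr: +$423.52 → $0.00
Lowest trial balance = -$1,187.62 (Dec)
Initial deposit = cushion − low point = $847.04 − (-$1,187.62) = $2,034.66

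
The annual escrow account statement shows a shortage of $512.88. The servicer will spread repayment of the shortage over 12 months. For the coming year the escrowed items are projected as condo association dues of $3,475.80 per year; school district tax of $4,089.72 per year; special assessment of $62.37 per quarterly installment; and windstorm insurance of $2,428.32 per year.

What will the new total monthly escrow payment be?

$896.35

Condo association dues = $3,475.80 per year
School district tax = $4,089.72 per year
Special assessment = $62.37 × 4 = $249.48 per year
Windstorm insurance = $2,428.32 per year
Annual escrow total = $10,243.32
Per month = $10,243.32 / 12 = $853.61
Shortage per month = $512.88 / 12 = $42.74
New monthly escrow = $853.61 + $42.74 = $896.35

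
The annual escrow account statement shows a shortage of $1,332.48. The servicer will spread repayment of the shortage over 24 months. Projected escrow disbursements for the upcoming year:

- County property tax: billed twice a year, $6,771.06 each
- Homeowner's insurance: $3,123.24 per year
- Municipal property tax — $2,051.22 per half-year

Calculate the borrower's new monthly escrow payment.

County property tax — $6,771.06 × 2 = $13,542.12
Homeowner's insurance — $3,123.24
Municipal property tax — $2,051.22 × 2 = $4,102.44
Total per year = $20,767.80
Base monthly escrow = $20,767.80 / 12 = $1,730.65
Shortage spread = $1,332.48 ÷ 24 = $55.52/mo
New monthly escrow = $1,730.65 + $55.52 = $1,786.17

$1,786.17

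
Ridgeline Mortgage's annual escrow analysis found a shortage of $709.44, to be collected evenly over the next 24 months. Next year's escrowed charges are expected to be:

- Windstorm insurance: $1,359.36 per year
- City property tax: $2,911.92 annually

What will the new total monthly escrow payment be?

Windstorm insurance: $1,359.36 annually
City property tax: $2,911.92 annually
Combined annual = $1,359.36 + $2,911.92 = $4,271.28
Base monthly escrow = $4,271.28 ÷ 12 = $355.94
Shortage per month = $709.44 ÷ 24 = $29.56
New monthly escrow = $355.94 + $29.56 = $385.50

$385.50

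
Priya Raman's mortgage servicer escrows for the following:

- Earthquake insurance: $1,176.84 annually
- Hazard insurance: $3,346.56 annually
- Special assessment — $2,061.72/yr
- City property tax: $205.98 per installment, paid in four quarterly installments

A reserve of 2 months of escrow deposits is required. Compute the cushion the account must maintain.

Earthquake insurance = $1,176.84/yr
Hazard insurance = $3,346.56/yr
Special assessment = $2,061.72/yr
City property tax = $205.98 × 4 = $823.92/yr
Total annual escrow = $7,409.04
Monthly escrow = $7,409.04 / 12 = $617.42
Cushion = 2 × $617.42 = $1,234.84

$1,234.84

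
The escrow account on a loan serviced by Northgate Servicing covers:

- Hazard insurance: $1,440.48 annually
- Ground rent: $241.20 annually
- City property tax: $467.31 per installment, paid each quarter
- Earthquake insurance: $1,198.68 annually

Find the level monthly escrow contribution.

Hazard insurance = $1,440.48
Ground rent = $241.20
City property tax = $467.31 × 4 = $1,869.24
Earthquake insurance = $1,198.68
Total per year = $4,749.60
Per month = $4,749.60 / 12 = $395.80

$395.80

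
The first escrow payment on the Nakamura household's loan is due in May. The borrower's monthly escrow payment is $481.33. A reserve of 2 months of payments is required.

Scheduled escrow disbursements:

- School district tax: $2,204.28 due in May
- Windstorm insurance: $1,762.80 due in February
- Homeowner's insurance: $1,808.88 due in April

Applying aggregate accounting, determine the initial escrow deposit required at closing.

Cushion = 2 × $481.33 = $962.66
Trial balance (start $0, +$481.33 each month, − disbursements):
  May: +$481.33 − $2,204.28 → -$1,722.95
  Jun: +$481.33 → -$1,241.62
  Jul: +$481.33 → -$760.29
  Aug: +$481.33 → -$278.96
  Sep: +$481.33 → $202.37
  Oct: +$481.33 → $683.70
  Nov: +$481.33 → $1,165.03
  Dec: +$481.33 → $1,646.36
  Jan: +$481.33 → $2,127.69
  Feb: +$481.33 − $1,762.80 → $846.22
  Mar: +$481.33 → $1,327.55
  Apr: +$481.33 − $1,808.88 → $0.00
Lowest trial balance = -$1,722.95 (May)
Initial deposit = cushion − low point = $962.66 − (-$1,722.95) = $2,685.61

$2,685.61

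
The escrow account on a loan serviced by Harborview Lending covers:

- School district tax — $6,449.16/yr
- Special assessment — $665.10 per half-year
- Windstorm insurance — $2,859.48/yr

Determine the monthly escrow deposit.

School district tax: $6,449.16/yr
Special assessment: $665.10 × 2 = $1,330.20/yr
Windstorm insurance: $2,859.48/yr
Combined annual = $10,638.84
Per month = $10,638.84 / 12 = $886.57

$886.57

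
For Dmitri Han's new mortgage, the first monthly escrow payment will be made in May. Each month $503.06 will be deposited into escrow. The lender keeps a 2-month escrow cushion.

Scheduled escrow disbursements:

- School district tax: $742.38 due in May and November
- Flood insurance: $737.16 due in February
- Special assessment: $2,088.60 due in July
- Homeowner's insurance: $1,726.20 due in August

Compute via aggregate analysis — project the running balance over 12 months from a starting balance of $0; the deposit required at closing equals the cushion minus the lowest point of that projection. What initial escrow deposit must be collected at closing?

$3,551.06

Cushion = 2 × $503.06 = $1,006.12
Trial balance (start $0, +$503.06 each month, − disbursements):
  May: +$503.06 − $742.38 → -$239.32
  Jun: +$503.06 → $263.74
  Jul: +$503.06 − $2,088.60 → -$1,321.80
  Aug: +$503.06 − $1,726.20 → -$2,544.94
  Sep: +$503.06 → -$2,041.88
  Oct: +$503.06 → -$1,538.82
  Nov: +$503.06 − $742.38 → -$1,778.14
  Dec: +$503.06 → -$1,275.08
  Jan: +$503.06 → -$772.02
  Feb: +$503.06 − $737.16 → -$1,006.12
  Mar: +$503.06 → -$503.06
  Apr: +$503.06 → $0.00
Lowest trial balance = -$2,544.94 (Aug)
Initial deposit = cushion − low point = $1,006.12 − (-$2,544.94) = $3,551.06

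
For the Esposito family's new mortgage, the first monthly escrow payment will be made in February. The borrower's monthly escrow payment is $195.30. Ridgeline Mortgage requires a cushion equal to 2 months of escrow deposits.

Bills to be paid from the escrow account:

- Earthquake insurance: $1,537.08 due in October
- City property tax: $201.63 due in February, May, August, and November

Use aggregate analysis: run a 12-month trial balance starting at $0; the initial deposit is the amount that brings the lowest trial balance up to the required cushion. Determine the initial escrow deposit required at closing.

$781.20

Cushion = 2 × $195.30 = $390.60
Trial balance (start $0, +$195.30 each month, − disbursements):
  Feb: +$195.30 − $201.63 → -$6.33
  Mar: +$195.30 → $188.97
  Apr: +$195.30 → $384.27
  May: +$195.30 − $201.63 → $377.94
  Jun: +$195.30 → $573.24
  Jul: +$195.30 → $768.54
  Aug: +$195.30 − $201.63 → $762.21
  Sep: +$195.30 → $957.51
  Oct: +$195.30 − $1,537.08 → -$384.27
  Nov: +$195.30 − $201.63 → -$390.60
  Dec: +$195.30 → -$195.30
  Jan: +$195.30 → $0.00
Lowest trial balance = -$390.60 (Nov)
Initial deposit = cushion − low point = $390.60 − (-$390.60) = $781.20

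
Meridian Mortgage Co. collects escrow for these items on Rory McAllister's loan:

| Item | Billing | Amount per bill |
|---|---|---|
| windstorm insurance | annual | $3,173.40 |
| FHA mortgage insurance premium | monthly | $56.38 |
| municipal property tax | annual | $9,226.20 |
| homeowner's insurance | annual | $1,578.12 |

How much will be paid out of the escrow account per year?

$14,654.28

Windstorm insurance — $3,173.40/yr
FHA mortgage insurance premium — $56.38 × 12 = $676.56/yr
Municipal property tax — $9,226.20/yr
Homeowner's insurance — $1,578.12/yr
Combined annual = $14,654.28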